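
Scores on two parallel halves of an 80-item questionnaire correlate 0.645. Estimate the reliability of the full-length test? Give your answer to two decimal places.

0.78

The full test is twice the length of either half (n = 2).
r_full = 2(0.645) / (1 + 0.645)
r_full = 1.2900 / 1.6450 ≈ 0.7842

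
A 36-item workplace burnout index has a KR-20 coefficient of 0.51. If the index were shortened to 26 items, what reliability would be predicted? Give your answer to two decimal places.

0.43

The new length is 26/36 = 0.7222 times the old.
Spearman-Brown: r_new = n·r / (1 + (n − 1)·r)
r_new = (0.7222 × 0.51) / (1 + (0.7222 − 1) × 0.51)
     = 0.3683 / 0.8583 = 0.4291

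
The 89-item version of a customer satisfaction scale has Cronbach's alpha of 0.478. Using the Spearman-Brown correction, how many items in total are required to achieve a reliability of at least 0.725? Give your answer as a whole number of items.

Rearranging the Spearman-Brown formula for n,
n = r_target (1 − r_old) / [ r_old (1 − r_target) ]
n = 0.725 × (1 − 0.478) / [ 0.478 × (1 − 0.725) ]
  = 0.378450 / 0.131450 = 2.8790
So the test needs 2.8790 × 89 ≈ 256.23 items; rounding up, 257.

257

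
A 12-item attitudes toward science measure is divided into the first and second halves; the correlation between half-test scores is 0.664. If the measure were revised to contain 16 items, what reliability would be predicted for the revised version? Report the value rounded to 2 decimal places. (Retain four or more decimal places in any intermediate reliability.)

0.84

First correct the split-half correlation to full-test reliability: r_full = 2 × 0.664 / (1 + 0.664) ≈ 0.7981
Length factor from 12 to 16 items: n = 16/12 = 1.3333
r_new = n·r_full / (1 + (n − 1)·r_full) = 1.0641 / 1.2660 ≈ 0.8405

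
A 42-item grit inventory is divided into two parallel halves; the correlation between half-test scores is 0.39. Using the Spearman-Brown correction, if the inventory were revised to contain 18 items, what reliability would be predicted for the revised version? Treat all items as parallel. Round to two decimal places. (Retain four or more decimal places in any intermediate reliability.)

0.35

Full-test reliability from the split-half r: r_full = 2(0.39)/(1 + 0.39) = 0.5612
Length factor from 42 to 18 items: n = 18/42 = 0.4286
r_new = n·r_full / (1 + (n − 1)·r_full) = 0.2405 / 0.6793 ≈ 0.3540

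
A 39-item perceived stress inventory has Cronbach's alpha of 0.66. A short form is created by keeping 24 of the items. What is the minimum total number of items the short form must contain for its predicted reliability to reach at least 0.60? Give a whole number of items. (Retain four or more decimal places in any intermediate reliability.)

31

Short-form reliability: n = 24/39 = 0.6154; r_24 = n·r/(1+(n−1)r) ≈ 0.5443
Then solve for n' with r_old = 0.5443, r_target = 0.60: n' = 0.60(1 − 0.5443)/[0.5443(1 − 0.60)] = 1.2558
Total items = 1.2558 × 24 = 30.14, rounded up to 31.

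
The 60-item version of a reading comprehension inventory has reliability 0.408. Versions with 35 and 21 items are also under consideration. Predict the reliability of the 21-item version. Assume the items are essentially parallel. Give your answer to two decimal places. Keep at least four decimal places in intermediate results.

Only the ratio of lengths matters: n = 21/60 = 0.3500
r_{21} = n·r / (1 + (n − 1)·r) = 0.1428 / 0.7348 ≈ 0.1943

0.19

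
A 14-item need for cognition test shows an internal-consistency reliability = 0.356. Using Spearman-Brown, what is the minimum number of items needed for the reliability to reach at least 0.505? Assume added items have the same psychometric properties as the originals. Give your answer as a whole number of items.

26

Rearranging the Spearman-Brown formula for n,
n = r*(1 − r) / [ r (1 − r*) ]
n = 0.505(1 − 0.356) / [0.356(1 − 0.505)]
  = 0.325220 / 0.176220 = 1.8455
Items needed = n × 14 = 1.8455 × 14 ≈ 25.84 → round up to 26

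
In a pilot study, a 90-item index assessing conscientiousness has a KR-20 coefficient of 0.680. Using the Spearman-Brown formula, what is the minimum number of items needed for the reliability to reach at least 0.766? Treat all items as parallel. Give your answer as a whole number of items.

139

Rearranging the Spearman-Brown formula for n,
n = r_target (1 − r_old) / [ r_old (1 − r_target) ]
n = [0.766 × 0.320] / [0.680 × 0.234]
  = 0.245120 / 0.159120 = 1.5405
So the test needs 1.5405 × 90 ≈ 138.65 items; rounding up, 139.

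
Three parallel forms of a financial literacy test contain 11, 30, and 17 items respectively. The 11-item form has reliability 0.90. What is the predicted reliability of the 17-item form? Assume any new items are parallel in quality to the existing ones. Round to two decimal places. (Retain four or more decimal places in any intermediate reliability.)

The 30-item form is not needed; work directly from the 11-item form with n = 17/11 = 1.5455.
r_{17} = n·r / (1 + (n − 1)·r) = 1.3910 / 1.4910 ≈ 0.9329

0.93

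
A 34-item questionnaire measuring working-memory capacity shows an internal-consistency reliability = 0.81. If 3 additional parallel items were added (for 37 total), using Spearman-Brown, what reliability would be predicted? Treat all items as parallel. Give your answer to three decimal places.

0.823

Length ratio n = 37/34 = 1.0882
By Spearman-Brown, r_new = n r / (1 + (n − 1) r).
r_new = (1.0882 × 0.81) / (1 + (1.0882 − 1) × 0.81)
     = 0.8814 / 1.0714 = 0.8227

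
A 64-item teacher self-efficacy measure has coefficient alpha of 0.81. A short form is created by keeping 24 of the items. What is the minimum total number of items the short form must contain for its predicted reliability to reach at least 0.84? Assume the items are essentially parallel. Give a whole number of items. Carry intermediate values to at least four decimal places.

79

First, r for the 24-item form: n = 24/64 = 0.3750, so r_24 = 0.3750·0.81/(1 + (0.3750 − 1)·0.81) = 0.6152
Then solve for n' with r_old = 0.6152, r_target = 0.84: n' = 0.84(1 − 0.6152)/[0.6152(1 − 0.84)] = 3.2838
Items = 3.2838 × 24 ≈ 78.81 → 79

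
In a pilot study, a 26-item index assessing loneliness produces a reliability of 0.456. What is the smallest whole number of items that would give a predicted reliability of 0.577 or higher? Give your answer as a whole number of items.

43

Invert Spearman-Brown to solve for n:
n = r*(1 − r) / [ r (1 − r*) ]
n = 0.577(1 − 0.456) / [0.456(1 − 0.577)]
n = 0.313888 / 0.192888 ≈ 1.6273
Items needed = n × 26 = 1.6273 × 26 ≈ 42.31 → round up to 43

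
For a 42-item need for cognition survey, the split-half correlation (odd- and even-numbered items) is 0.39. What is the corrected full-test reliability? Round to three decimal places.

0.561

Each half is half the length of the full test, so the full test is n = 2 times a half.
r_full = 2r_hh / (1 + r_hh) = 2 × 0.39 / (1 + 0.39)
       = 0.7800 / 1.3900 = 0.5612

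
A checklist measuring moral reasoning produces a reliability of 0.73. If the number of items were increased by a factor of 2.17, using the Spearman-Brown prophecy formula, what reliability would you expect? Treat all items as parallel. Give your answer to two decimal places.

Spearman-Brown: r_new = n·r / (1 + (n − 1)·r)
r_new = 2.17·0.73 / [1 + (2.17 − 1)·0.73]
r_new = 1.5841 / 1.8541 ≈ 0.8544

0.85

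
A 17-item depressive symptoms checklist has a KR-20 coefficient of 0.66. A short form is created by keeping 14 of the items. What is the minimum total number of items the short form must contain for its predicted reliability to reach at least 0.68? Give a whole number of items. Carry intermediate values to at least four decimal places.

First, r for the 14-item form: n = 14/17 = 0.8235, so r_14 = 0.8235·0.66/(1 + (0.8235 − 1)·0.66) = 0.6152
Length factor from the short form to reach 0.68: n' = 0.68(1 − 0.6152) / [0.6152(1 − 0.68)] ≈ 1.3292
Total items = 1.3292 × 14 = 18.61, rounded up to 19.

19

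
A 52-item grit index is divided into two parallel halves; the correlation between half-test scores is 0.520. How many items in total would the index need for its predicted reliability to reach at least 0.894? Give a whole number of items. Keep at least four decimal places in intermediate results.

r_full = 2(0.520)/(1 + 0.520) = 0.6842
Solve Spearman-Brown for n: n = 0.894(1 − 0.6842) / [0.6842(1 − 0.894)] = 3.8928
Items = 3.8928 × 52 ≈ 202.43 → 203

203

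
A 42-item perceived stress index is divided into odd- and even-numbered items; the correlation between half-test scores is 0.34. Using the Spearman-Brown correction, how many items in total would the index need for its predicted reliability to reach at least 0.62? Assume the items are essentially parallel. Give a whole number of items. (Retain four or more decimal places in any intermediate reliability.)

Corrected full-test reliability: r_full = 2 × 0.34 / (1 + 0.34) ≈ 0.5075
n = r_tgt(1 − r_full) / [r_full(1 − r_tgt)] = 0.62 × 0.4925 / (0.5075 × 0.38) ≈ 1.5834
Required items = 1.5834 × 42 = 66.50, so 67 items.

67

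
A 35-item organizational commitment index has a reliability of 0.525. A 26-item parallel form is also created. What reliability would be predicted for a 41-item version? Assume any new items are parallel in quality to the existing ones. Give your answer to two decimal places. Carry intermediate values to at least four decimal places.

Only the ratio of lengths matters: n = 41/35 = 1.1714
r_{41} = n·r / (1 + (n − 1)·r) = 0.6150 / 1.0900 ≈ 0.5642

0.56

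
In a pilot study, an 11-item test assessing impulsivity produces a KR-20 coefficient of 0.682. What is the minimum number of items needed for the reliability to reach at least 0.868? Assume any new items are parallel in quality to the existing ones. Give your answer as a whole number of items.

Invert Spearman-Brown to solve for n:
n = r*(1 − r) / [ r (1 − r*) ]
n = 0.868 × (1 − 0.682) / [ 0.682 × (1 − 0.868) ]
  = 0.276024 / 0.090024 = 3.0661
Items needed = n × 11 = 3.0661 × 11 ≈ 33.73 → round up to 34

34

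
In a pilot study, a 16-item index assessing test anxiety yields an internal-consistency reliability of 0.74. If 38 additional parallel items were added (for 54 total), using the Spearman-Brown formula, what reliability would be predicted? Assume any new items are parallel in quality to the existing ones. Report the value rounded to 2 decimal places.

0.91

The new length is 54/16 = 3.375 times the old.
r_new = 3.375·0.74 / [1 + (3.375 − 1)·0.74]
     = 2.4975 / 2.7575 = 0.9057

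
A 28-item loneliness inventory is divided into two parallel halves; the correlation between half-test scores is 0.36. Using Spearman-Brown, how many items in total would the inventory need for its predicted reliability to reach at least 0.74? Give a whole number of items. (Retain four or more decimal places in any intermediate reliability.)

r_full = 2(0.36)/(1 + 0.36) = 0.5294
Solve Spearman-Brown for n: n = 0.74(1 − 0.5294) / [0.5294(1 − 0.74)] = 2.5300
Items = 2.5300 × 28 ≈ 70.84 → 71

71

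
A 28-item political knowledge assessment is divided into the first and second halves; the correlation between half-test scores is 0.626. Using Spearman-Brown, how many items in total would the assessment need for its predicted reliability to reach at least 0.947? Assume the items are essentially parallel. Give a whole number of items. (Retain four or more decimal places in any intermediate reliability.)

150

r_full = 2(0.626)/(1 + 0.626) = 0.7700
n = r_tgt(1 − r_full) / [r_full(1 − r_tgt)] = 0.947 × 0.2300 / (0.7700 × 0.053) ≈ 5.3372
Required items = 5.3372 × 28 = 149.44, so 150 items.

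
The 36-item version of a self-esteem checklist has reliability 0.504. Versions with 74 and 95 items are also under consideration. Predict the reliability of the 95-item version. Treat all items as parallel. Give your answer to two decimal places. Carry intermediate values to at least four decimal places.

Only the ratio of lengths matters: n = 95/36 = 2.6389
r_{95} = n·r / (1 + (n − 1)·r) = 1.3300 / 1.8260 ≈ 0.7284

0.73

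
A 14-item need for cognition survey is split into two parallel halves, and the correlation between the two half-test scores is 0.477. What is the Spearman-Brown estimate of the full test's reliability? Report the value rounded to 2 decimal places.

Each half is half the length of the full test, so the full test is n = 2 times a half.
r_full = 2(0.477) / (1 + 0.477)
       = 0.9540 / 1.4770 = 0.6459

0.65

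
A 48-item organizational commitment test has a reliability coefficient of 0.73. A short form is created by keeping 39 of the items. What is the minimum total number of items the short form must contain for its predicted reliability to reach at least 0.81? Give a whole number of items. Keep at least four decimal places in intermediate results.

First, r for the 39-item form: n = 39/48 = 0.8125, so r_39 = 0.8125·0.73/(1 + (0.8125 − 1)·0.73) = 0.6872
Length factor from the short form to reach 0.81: n' = 0.81(1 − 0.6872) / [0.6872(1 − 0.81)] ≈ 1.9405
Total items = 1.9405 × 39 = 75.68, rounded up to 76.

76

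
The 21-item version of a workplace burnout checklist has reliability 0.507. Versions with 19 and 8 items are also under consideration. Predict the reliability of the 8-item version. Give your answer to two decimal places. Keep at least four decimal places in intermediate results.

Only the ratio of lengths matters: n = 8/21 = 0.3810
r_{8} = n·r / (1 + (n − 1)·r) = 0.1932 / 0.6862 ≈ 0.2816

0.28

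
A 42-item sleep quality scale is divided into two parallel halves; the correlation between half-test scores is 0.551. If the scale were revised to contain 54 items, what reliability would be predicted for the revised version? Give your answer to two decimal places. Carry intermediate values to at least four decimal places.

First correct the split-half correlation to full-test reliability: r_full = 2 × 0.551 / (1 + 0.551) ≈ 0.7105
Then adjust to 54 items: n = 54/42 = 1.2857
r_new = n·r_full / (1 + (n − 1)·r_full) = 0.9135 / 1.2030 ≈ 0.7594

0.76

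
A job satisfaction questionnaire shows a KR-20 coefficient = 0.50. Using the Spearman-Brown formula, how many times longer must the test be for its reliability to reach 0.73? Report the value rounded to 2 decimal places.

n = 0.73 × (1 − 0.50) / [ 0.50 × (1 − 0.73) ]
  = 0.3650 / 0.1350 = 2.7037

2.70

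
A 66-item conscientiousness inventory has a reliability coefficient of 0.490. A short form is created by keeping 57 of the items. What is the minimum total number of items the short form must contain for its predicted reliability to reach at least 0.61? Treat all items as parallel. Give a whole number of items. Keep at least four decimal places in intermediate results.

Short-form reliability: n = 57/66 = 0.8636; r_57 = n·r/(1+(n−1)r) ≈ 0.4535
Length factor from the short form to reach 0.61: n' = 0.61(1 − 0.4535) / [0.4535(1 − 0.61)] ≈ 1.8849
Items = 1.8849 × 57 ≈ 107.44 → 108

108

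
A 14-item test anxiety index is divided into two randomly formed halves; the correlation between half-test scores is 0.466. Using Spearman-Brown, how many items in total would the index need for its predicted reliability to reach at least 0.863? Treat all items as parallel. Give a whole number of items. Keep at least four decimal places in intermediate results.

r_full = 2(0.466)/(1 + 0.466) = 0.6357
Solve Spearman-Brown for n: n = 0.863(1 − 0.6357) / [0.6357(1 − 0.863)] = 3.6099
Items = 3.6099 × 14 ≈ 50.54 → 51

51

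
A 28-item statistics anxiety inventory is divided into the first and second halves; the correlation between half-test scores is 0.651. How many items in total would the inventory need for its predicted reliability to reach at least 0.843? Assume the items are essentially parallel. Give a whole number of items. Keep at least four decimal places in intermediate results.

r_full = 2(0.651)/(1 + 0.651) = 0.7886
Solve Spearman-Brown for n: n = 0.843(1 − 0.7886) / [0.7886(1 − 0.843)] = 1.4394
Required items = 1.4394 × 28 = 40.30, so 41 items.

41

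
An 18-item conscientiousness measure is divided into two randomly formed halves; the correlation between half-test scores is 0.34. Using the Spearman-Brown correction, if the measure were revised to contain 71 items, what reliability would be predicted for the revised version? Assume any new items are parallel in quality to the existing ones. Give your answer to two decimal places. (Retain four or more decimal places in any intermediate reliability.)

0.80

Spearman-Brown correction (n = 2): r_full = 2·0.34/(1 + 0.34) = 0.5075
Length factor from 18 to 71 items: n = 71/18 = 3.9444
r_new = n·r_full / (1 + (n − 1)·r_full) = 2.0018 / 2.4943 ≈ 0.8025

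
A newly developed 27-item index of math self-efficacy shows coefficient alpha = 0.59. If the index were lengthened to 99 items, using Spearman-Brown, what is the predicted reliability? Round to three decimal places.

Length ratio n = 99/27 = 3.6667
Spearman-Brown: r_new = n·r / (1 + (n − 1)·r)
r_new = 3.6667·0.59 / [1 + (3.6667 − 1)·0.59]
r_new = 2.1634 / 2.5734 ≈ 0.8407

0.841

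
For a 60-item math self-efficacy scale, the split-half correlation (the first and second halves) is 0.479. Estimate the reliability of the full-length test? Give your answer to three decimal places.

0.648

Apply the Spearman-Brown correction with n = 2:
r_full = 2r_hh / (1 + r_hh) = 2 × 0.479 / (1 + 0.479)
       = 0.9580 / 1.4790 = 0.6477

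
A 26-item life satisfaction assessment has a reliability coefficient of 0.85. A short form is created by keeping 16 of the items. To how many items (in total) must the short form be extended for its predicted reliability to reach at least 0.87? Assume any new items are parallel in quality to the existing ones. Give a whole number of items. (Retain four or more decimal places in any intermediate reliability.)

31

First, r for the 16-item form: n = 16/26 = 0.6154, so r_16 = 0.6154·0.85/(1 + (0.6154 − 1)·0.85) = 0.7771
Length factor from the short form to reach 0.87: n' = 0.87(1 − 0.7771) / [0.7771(1 − 0.87)] ≈ 1.9196
Items = 1.9196 × 16 ≈ 30.71 → 31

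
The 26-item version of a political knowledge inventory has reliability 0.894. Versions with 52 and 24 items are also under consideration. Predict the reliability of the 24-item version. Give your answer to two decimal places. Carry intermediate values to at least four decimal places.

0.89

The 52-item form is not needed; work directly from the 26-item form with n = 24/26 = 0.9231.
r_{24} = n·r / (1 + (n − 1)·r) = 0.8253 / 0.9313 ≈ 0.8862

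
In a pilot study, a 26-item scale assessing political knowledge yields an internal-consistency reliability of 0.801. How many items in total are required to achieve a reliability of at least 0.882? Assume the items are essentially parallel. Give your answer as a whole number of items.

49

n = [0.882 × 0.199] / [0.801 × 0.118]
  = 0.175518 / 0.094518 = 1.8570
1.8570 × 26 = 48.28 → 49 items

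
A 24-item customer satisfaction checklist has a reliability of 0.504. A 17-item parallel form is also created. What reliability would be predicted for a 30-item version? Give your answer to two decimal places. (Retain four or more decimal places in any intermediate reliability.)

The 17-item form is not needed; work directly from the 24-item form with n = 30/24 = 1.2500.
r_{30} = n·r / (1 + (n − 1)·r) = 0.6300 / 1.1260 ≈ 0.5595

0.56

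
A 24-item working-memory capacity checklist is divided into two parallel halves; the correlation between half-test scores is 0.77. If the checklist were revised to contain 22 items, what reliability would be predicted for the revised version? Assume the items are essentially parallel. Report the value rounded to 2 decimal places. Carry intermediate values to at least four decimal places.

First correct the split-half correlation to full-test reliability: r_full = 2 × 0.77 / (1 + 0.77) ≈ 0.8701
Then adjust to 22 items: n = 22/24 = 0.9167
r_new = n·r_full / (1 + (n − 1)·r_full) = 0.7976 / 0.9275 ≈ 0.8599

0.86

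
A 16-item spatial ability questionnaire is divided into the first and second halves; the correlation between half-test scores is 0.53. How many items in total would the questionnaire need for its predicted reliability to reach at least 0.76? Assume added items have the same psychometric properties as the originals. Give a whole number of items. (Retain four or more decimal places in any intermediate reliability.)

23

Corrected full-test reliability: r_full = 2 × 0.53 / (1 + 0.53) ≈ 0.6928
n = r_tgt(1 − r_full) / [r_full(1 − r_tgt)] = 0.76 × 0.3072 / (0.6928 × 0.24) ≈ 1.4042
Items = 1.4042 × 16 ≈ 22.47 → 23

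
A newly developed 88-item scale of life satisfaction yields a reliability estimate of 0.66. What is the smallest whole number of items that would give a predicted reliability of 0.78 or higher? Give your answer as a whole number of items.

161

Invert Spearman-Brown to solve for n:
n = r_target (1 − r_old) / [ r_old (1 − r_target) ]
n = 0.78(1 − 0.66) / [0.66(1 − 0.78)]
  = 0.2652 / 0.1452 = 1.8264
So the test needs 1.8264 × 88 ≈ 160.72 items; rounding up, 161.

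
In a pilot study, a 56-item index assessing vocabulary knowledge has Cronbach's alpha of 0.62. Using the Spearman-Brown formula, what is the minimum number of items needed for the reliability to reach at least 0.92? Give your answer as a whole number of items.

395

n = 0.92(1 − 0.62) / [0.62(1 − 0.92)]
  = 0.3496 / 0.0496 = 7.0484
7.0484 × 56 = 394.71 → 395 items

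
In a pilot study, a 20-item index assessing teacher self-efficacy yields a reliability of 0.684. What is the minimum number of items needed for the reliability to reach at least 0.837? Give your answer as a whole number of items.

48

Spearman-Brown solved for the length factor n:
n = r*(1 − r) / [ r (1 − r*) ]
n = 0.837(1 − 0.684) / [0.684(1 − 0.837)]
n = 0.264492 / 0.111492 ≈ 2.3723
So the test needs 2.3723 × 20 ≈ 47.45 items; rounding up, 48.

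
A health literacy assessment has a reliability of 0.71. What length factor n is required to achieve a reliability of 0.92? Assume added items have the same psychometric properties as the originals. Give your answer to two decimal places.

4.70

n = 0.92 × (1 − 0.71) / [ 0.71 × (1 − 0.92) ]
n = 0.2668 / 0.0568 ≈ 4.6972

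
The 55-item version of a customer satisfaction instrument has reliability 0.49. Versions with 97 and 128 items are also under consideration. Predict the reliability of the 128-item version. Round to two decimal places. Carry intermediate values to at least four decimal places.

The 97-item form is not needed; work directly from the 55-item form with n = 128/55 = 2.3273.
r_{128} = n·r / (1 + (n − 1)·r) = 1.1404 / 1.6504 ≈ 0.6910

0.69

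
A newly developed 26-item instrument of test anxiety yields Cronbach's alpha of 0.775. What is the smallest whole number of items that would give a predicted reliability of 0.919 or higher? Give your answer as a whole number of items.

Invert Spearman-Brown to solve for n:
n = r*(1 − r) / [ r (1 − r*) ]
n = [0.919 × 0.225] / [0.775 × 0.081]
n = 0.206775 / 0.062775 ≈ 3.2939
3.2939 × 26 = 85.64 → 86 items

86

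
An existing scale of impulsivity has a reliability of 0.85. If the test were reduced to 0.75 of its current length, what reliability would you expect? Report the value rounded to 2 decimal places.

Apply the Spearman-Brown prophecy formula, r' = nr / [1 + (n − 1)r]:
r_new = 0.75·0.85 / [1 + (0.75 − 1)·0.85]
r_new = 0.6375 / 0.7875 ≈ 0.8095

0.81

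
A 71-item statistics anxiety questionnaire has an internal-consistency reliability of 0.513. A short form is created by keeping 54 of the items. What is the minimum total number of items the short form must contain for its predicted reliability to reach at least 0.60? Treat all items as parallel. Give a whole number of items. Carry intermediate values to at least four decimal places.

First, r for the 54-item form: n = 54/71 = 0.7606, so r_54 = 0.7606·0.513/(1 + (0.7606 − 1)·0.513) = 0.4448
Length factor from the short form to reach 0.60: n' = 0.60(1 − 0.4448) / [0.4448(1 − 0.60)] ≈ 1.8723
Total items = 1.8723 × 54 = 101.10, rounded up to 102.

102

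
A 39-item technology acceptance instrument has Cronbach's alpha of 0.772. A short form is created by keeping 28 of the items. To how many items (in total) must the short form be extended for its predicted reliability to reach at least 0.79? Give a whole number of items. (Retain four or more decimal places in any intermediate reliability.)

Short-form reliability: n = 28/39 = 0.7179; r_28 = n·r/(1+(n−1)r) ≈ 0.7085
Then solve for n' with r_old = 0.7085, r_target = 0.79: n' = 0.79(1 − 0.7085)/[0.7085(1 − 0.79)] = 1.5478
Total items = 1.5478 × 28 = 43.34, rounded up to 44.

44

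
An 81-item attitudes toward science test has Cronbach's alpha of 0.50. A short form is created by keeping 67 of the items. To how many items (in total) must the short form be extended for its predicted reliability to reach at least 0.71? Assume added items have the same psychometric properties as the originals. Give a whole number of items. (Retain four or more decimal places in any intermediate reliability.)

First, r for the 67-item form: n = 67/81 = 0.8272, so r_67 = 0.8272·0.50/(1 + (0.8272 − 1)·0.50) = 0.4527
Then solve for n' with r_old = 0.4527, r_target = 0.71: n' = 0.71(1 − 0.4527)/[0.4527(1 − 0.71)] = 2.9599
Total items = 2.9599 × 67 = 198.31, rounded up to 199.

199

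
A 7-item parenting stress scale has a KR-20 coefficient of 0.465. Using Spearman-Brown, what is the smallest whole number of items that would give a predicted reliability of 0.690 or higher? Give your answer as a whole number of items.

n = 0.690(1 − 0.465) / [0.465(1 − 0.690)]
n = 0.369150 / 0.144150 ≈ 2.5609
So the test needs 2.5609 × 7 ≈ 17.93 items; rounding up, 18.

18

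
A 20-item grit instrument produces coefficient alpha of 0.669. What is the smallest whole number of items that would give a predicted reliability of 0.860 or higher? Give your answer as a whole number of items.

61

n = 0.860 × (1 − 0.669) / [ 0.669 × (1 − 0.860) ]
  = 0.284660 / 0.093660 = 3.0393
So the test needs 3.0393 × 20 ≈ 60.79 items; rounding up, 61.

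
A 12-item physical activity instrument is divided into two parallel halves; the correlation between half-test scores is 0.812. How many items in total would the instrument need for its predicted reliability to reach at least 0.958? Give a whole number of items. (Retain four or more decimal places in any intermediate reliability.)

r_full = 2(0.812)/(1 + 0.812) = 0.8962
Solve Spearman-Brown for n: n = 0.958(1 − 0.8962) / [0.8962(1 − 0.958)] = 2.6419
Required items = 2.6419 × 12 = 31.70, so 32 items.

32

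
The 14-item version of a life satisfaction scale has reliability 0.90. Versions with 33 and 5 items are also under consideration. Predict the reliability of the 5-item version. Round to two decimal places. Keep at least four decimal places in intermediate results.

The 33-item form is not needed; work directly from the 14-item form with n = 5/14 = 0.3571.
r_{5} = n·r / (1 + (n − 1)·r) = 0.3214 / 0.4214 ≈ 0.7627

0.76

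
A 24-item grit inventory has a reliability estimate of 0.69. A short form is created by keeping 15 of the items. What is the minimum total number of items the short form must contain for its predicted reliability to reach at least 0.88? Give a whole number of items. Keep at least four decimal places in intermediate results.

Short-form reliability: n = 15/24 = 0.6250; r_15 = n·r/(1+(n−1)r) ≈ 0.5818
Length factor from the short form to reach 0.88: n' = 0.88(1 − 0.5818) / [0.5818(1 − 0.88)] ≈ 5.2712
Items = 5.2712 × 15 ≈ 79.07 → 80

80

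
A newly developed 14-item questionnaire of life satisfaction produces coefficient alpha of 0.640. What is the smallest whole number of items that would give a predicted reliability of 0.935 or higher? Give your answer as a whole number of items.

114

Rearranging the Spearman-Brown formula for n,
n = r*(1 − r) / [ r (1 − r*) ]
n = 0.935(1 − 0.640) / [0.640(1 − 0.935)]
n = 0.336600 / 0.041600 ≈ 8.0913
So the test needs 8.0913 × 14 ≈ 113.28 items; rounding up, 114.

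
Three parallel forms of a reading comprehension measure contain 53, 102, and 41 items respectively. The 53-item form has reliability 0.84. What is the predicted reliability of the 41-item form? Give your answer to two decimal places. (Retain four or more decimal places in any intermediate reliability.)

0.80

The 102-item form is not needed; work directly from the 53-item form with n = 41/53 = 0.7736.
r_{41} = n·r / (1 + (n − 1)·r) = 0.6498 / 0.8098 ≈ 0.8024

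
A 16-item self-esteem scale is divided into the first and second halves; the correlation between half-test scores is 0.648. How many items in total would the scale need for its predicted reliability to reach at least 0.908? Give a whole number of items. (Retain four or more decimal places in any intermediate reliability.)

Corrected full-test reliability: r_full = 2 × 0.648 / (1 + 0.648) ≈ 0.7864
n = r_tgt(1 − r_full) / [r_full(1 − r_tgt)] = 0.908 × 0.2136 / (0.7864 × 0.092) ≈ 2.6807
Items = 2.6807 × 16 ≈ 42.89 → 43

43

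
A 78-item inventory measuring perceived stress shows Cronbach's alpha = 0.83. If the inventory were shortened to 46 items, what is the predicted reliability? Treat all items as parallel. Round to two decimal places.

n = 46/78 = 0.5897
r_new = (0.5897 × 0.83) / (1 + (0.5897 − 1) × 0.83)
     = 0.4895 / 0.6595 = 0.7422

0.74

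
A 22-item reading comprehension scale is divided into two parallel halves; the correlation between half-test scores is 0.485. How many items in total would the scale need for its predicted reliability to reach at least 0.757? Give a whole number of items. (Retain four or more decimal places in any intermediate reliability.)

37

r_full = 2(0.485)/(1 + 0.485) = 0.6532
Solve Spearman-Brown for n: n = 0.757(1 − 0.6532) / [0.6532(1 − 0.757)] = 1.6540
Required items = 1.6540 × 22 = 36.39, so 37 items.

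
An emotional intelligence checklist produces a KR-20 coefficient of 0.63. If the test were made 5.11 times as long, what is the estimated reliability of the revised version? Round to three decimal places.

0.897

r_new = (5.11 × 0.63) / (1 + (5.11 − 1) × 0.63)
r_new = 3.2193 / 3.5893 ≈ 0.8969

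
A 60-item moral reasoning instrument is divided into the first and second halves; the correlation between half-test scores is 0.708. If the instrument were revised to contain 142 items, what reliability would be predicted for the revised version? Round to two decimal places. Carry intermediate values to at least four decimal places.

Spearman-Brown correction (n = 2): r_full = 2·0.708/(1 + 0.708) = 0.8290
Then adjust to 142 items: n = 142/60 = 2.3667
r_new = n·r_full / (1 + (n − 1)·r_full) = 1.9620 / 2.1330 ≈ 0.9198

0.92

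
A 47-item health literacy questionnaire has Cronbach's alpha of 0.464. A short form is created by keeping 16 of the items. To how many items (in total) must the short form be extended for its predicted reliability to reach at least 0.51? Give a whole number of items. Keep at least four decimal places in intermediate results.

First, r for the 16-item form: n = 16/47 = 0.3404, so r_16 = 0.3404·0.464/(1 + (0.3404 − 1)·0.464) = 0.2276
Length factor from the short form to reach 0.51: n' = 0.51(1 − 0.2276) / [0.2276(1 − 0.51)] ≈ 3.5322
Items = 3.5322 × 16 ≈ 56.52 → 57

57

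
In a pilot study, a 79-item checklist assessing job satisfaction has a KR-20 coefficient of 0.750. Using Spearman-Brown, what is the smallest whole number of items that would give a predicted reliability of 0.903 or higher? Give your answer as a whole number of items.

246

Spearman-Brown solved for the length factor n:
n = r_target (1 − r_old) / [ r_old (1 − r_target) ]
n = 0.903 × (1 − 0.750) / [ 0.750 × (1 − 0.903) ]
n = 0.225750 / 0.072750 ≈ 3.1031
So the test needs 3.1031 × 79 ≈ 245.14 items; rounding up, 246.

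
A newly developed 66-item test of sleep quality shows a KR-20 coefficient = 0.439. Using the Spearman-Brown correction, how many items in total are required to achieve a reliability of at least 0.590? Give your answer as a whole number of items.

Invert Spearman-Brown to solve for n:
n = r_target (1 − r_old) / [ r_old (1 − r_target) ]
n = 0.590(1 − 0.439) / [0.439(1 − 0.590)]
  = 0.330990 / 0.179990 = 1.8389
Items needed = n × 66 = 1.8389 × 66 ≈ 121.37 → round up to 122

122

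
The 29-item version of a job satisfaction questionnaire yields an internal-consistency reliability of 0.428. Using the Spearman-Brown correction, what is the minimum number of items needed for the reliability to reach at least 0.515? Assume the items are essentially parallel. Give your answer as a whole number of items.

42

n = 0.515 × (1 − 0.428) / [ 0.428 × (1 − 0.515) ]
  = 0.294580 / 0.207580 = 1.4191
So the test needs 1.4191 × 29 ≈ 41.15 items; rounding up, 42.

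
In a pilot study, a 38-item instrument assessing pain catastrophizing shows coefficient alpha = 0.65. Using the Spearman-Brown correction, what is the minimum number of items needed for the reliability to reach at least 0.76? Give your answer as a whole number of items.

65

Rearranging the Spearman-Brown formula for n,
n = r*(1 − r) / [ r (1 − r*) ]
n = 0.76(1 − 0.65) / [0.65(1 − 0.76)]
n = 0.2660 / 0.1560 ≈ 1.7051
So the test needs 1.7051 × 38 ≈ 64.79 items; rounding up, 65.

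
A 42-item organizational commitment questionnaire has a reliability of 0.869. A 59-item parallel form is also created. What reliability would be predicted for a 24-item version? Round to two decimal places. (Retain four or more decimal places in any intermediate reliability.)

Only the ratio of lengths matters: n = 24/42 = 0.5714
r_{24} = n·r / (1 + (n − 1)·r) = 0.4965 / 0.6275 ≈ 0.7912

0.79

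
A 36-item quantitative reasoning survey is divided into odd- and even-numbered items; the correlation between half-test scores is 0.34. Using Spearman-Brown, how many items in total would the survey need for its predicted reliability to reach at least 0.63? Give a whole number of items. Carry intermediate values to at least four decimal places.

r_full = 2(0.34)/(1 + 0.34) = 0.5075
n = r_tgt(1 − r_full) / [r_full(1 − r_tgt)] = 0.63 × 0.4925 / (0.5075 × 0.37) ≈ 1.6524
Required items = 1.6524 × 36 = 59.49, so 60 items.

60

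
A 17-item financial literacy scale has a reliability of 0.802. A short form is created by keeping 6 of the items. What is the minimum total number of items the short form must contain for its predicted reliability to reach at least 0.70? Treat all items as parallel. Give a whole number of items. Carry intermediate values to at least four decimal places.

First, r for the 6-item form: n = 6/17 = 0.3529, so r_6 = 0.3529·0.802/(1 + (0.3529 − 1)·0.802) = 0.5884
Length factor from the short form to reach 0.70: n' = 0.70(1 − 0.5884) / [0.5884(1 − 0.70)] ≈ 1.6322
Total items = 1.6322 × 6 = 9.79, rounded up to 10.

10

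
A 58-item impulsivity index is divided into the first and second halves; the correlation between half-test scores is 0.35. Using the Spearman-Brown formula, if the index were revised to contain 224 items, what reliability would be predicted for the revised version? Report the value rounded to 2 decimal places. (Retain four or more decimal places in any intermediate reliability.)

Full-test reliability from the split-half r: r_full = 2(0.35)/(1 + 0.35) = 0.5185
Length factor from 58 to 224 items: n = 224/58 = 3.8621
r_new = n·r_full / (1 + (n − 1)·r_full) = 2.0025 / 2.4840 ≈ 0.8062

0.81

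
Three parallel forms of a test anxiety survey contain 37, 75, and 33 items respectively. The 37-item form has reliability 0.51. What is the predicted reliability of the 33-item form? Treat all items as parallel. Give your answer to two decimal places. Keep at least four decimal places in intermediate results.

0.48

Only the ratio of lengths matters: n = 33/37 = 0.8919
r_{33} = n·r / (1 + (n − 1)·r) = 0.4549 / 0.9449 ≈ 0.4814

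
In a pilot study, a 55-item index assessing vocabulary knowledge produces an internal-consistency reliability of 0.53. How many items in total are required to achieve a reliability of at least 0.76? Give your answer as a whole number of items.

155

n = [0.76 × 0.47] / [0.53 × 0.24]
  = 0.3572 / 0.1272 = 2.8082
2.8082 × 55 = 154.45 → 155 items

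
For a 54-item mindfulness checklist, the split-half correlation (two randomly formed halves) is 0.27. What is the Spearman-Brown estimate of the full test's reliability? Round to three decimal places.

Apply the Spearman-Brown correction with n = 2:
r_full = 2(0.27) / (1 + 0.27)
r_full = 0.5400 / 1.2700 ≈ 0.4252

0.425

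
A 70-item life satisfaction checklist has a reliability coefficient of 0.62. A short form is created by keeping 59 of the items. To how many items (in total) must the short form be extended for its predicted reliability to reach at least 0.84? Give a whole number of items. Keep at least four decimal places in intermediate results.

First, r for the 59-item form: n = 59/70 = 0.8429, so r_59 = 0.8429·0.62/(1 + (0.8429 − 1)·0.62) = 0.5790
Then solve for n' with r_old = 0.5790, r_target = 0.84: n' = 0.84(1 − 0.5790)/[0.5790(1 − 0.84)] = 3.8174
Items = 3.8174 × 59 ≈ 225.23 → 226

226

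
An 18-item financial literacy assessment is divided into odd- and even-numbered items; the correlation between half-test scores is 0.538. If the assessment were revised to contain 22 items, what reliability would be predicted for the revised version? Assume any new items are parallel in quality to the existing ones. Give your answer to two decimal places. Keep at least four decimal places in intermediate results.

First correct the split-half correlation to full-test reliability: r_full = 2 × 0.538 / (1 + 0.538) ≈ 0.6996
Then adjust to 22 items: n = 22/18 = 1.2222
r_new = n·r_full / (1 + (n − 1)·r_full) = 0.8551 / 1.1555 ≈ 0.7400

0.74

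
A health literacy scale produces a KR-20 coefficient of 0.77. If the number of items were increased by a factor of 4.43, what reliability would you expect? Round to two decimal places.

0.94

By Spearman-Brown, r_new = n r / (1 + (n − 1) r).
r_new = (4.43 × 0.77) / (1 + (4.43 − 1) × 0.77)
r_new = 3.4111 / 3.6411 ≈ 0.9368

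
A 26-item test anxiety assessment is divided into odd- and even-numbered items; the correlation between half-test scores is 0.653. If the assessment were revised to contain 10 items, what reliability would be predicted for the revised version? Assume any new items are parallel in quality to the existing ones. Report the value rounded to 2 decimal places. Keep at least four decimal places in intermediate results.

0.59

First correct the split-half correlation to full-test reliability: r_full = 2 × 0.653 / (1 + 0.653) ≈ 0.7901
Length factor from 26 to 10 items: n = 10/26 = 0.3846
r_new = n·r_full / (1 + (n − 1)·r_full) = 0.3039 / 0.5138 ≈ 0.5915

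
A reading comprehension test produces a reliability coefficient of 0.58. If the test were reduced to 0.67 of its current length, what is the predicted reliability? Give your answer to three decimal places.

0.481

Apply the Spearman-Brown prophecy formula, r' = nr / [1 + (n − 1)r]:
r_new = 0.67·0.58 / [1 + (0.67 − 1)·0.58]
     = 0.3886 / 0.8086 = 0.4806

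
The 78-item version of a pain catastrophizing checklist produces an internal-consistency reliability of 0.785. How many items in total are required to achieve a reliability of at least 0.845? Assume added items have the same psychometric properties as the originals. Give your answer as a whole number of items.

Spearman-Brown solved for the length factor n:
n = r*(1 − r) / [ r (1 − r*) ]
n = [0.845 × 0.215] / [0.785 × 0.155]
  = 0.181675 / 0.121675 = 1.4931
1.4931 × 78 = 116.46 → 117 items

117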